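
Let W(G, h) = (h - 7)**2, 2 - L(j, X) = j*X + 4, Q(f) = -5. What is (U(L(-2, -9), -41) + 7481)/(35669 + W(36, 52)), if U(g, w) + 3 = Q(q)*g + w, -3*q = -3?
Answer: 7537/37694 ≈ 0.19995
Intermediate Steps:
q = 1 (q = -1/3*(-3) = 1)
L(j, X) = -2 - X*j (L(j, X) = 2 - (j*X + 4) = 2 - (X*j + 4) = 2 - (4 + X*j) = 2 + (-4 - X*j) = -2 - X*j)
U(g, w) = -3 + w - 5*g (U(g, w) = -3 + (-5*g + w) = -3 + (w - 5*g) = -3 + w - 5*g)
W(G, h) = (-7 + h)**2
(U(L(-2, -9), -41) + 7481)/(35669 + W(36, 52)) = ((-3 - 41 - 5*(-2 - 1*(-9)*(-2))) + 7481)/(35669 + (-7 + 52)**2) = ((-3 - 41 - 5*(-2 - 18)) + 7481)/(35669 + 45**2) = ((-3 - 41 - 5*(-20)) + 7481)/(35669 + 2025) = ((-3 - 41 + 100) + 7481)/37694 = (56 + 7481)*(1/37694) = 7537*(1/37694) = 7537/37694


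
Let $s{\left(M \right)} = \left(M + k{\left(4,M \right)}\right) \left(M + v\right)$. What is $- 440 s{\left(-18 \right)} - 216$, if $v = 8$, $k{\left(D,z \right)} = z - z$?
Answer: $-79416$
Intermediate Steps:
$k{\left(D,z \right)} = 0$
$s{\left(M \right)} = M \left(8 + M\right)$ ($s{\left(M \right)} = \left(M + 0\right) \left(M + 8\right) = M \left(8 + M\right)$)
$- 440 s{\left(-18 \right)} - 216 = - 440 \left(- 18 \left(8 - 18\right)\right) - 216 = - 440 \left(\left(-18\right) \left(-10\right)\right) - 216 = \left(-440\right) 180 - 216 = -79200 - 216 = -79416$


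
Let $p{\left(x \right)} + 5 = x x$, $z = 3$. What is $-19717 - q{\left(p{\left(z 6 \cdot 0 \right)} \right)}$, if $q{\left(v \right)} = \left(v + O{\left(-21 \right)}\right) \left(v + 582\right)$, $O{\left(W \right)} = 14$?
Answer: $-24910$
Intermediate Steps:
$p{\left(x \right)} = -5 + x^{2}$ ($p{\left(x \right)} = -5 + x x = -5 + x^{2}$)
$q{\left(v \right)} = \left(14 + v\right) \left(582 + v\right)$ ($q{\left(v \right)} = \left(v + 14\right) \left(v + 582\right) = \left(14 + v\right) \left(582 + v\right)$)
$-19717 - q{\left(p{\left(z 6 \cdot 0 \right)} \right)} = -19717 - \left(8148 + \left(-5 + \left(3 \cdot 6 \cdot 0\right)^{2}\right)^{2} + 596 \left(-5 + \left(3 \cdot 6 \cdot 0\right)^{2}\right)\right) = -19717 - \left(8148 + \left(-5 + \left(18 \cdot 0\right)^{2}\right)^{2} + 596 \left(-5 + \left(18 \cdot 0\right)^{2}\right)\right) = -19717 - \left(8148 + \left(-5 + 0^{2}\right)^{2} + 596 \left(-5 + 0^{2}\right)\right) = -19717 - \left(8148 + \left(-5 + 0\right)^{2} + 596 \left(-5 + 0\right)\right) = -19717 - \left(8148 + \left(-5\right)^{2} + 596 \left(-5\right)\right) = -19717 - \left(8148 + 25 - 2980\right) = -19717 - 5193 = -24910$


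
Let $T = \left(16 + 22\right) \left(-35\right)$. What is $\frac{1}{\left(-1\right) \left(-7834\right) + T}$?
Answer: $\frac{1}{6504} \approx 0.00015375$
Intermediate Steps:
$T = -1330$ ($T = 38 \left(-35\right) = -1330$)
$\frac{1}{\left(-1\right) \left(-7834\right) + T} = \frac{1}{\left(-1\right) \left(-7834\right) - 1330} = \frac{1}{7834 - 1330} = \frac{1}{6504}$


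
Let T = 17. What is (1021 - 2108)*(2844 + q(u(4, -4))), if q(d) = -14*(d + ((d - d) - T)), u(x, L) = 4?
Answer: -3289262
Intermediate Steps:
q(d) = 238 - 14*d (q(d) = -14*(d + ((d - d) - 1*17)) = -14*(d + (0 - 17)) = -14*(d - 17) = -14*(-17 + d) = 238 - 14*d)
(1021 - 2108)*(2844 + q(u(4, -4))) = (1021 - 2108)*(2844 + (238 - 14*4)) = -1087*(2844 + (238 - 56)) = -1087*(2844 + 182) = -1087*3026 = -3289262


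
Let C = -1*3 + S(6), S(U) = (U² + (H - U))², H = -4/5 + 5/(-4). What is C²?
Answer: 96895860961/160000 ≈ 6.0560e+5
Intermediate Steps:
H = -41/20 (H = -4*⅕ + 5*(-¼) = -⅘ - 5/4 = -41/20 ≈ -2.0500)
S(U) = (-41/20 + U² - U)² (S(U) = (U² + (-41/20 - U))² = (-41/20 + U² - U)²)
C = 311281/400 (C = -1*3 + (41 - 20*6² + 20*6)²/400 = -3 + (41 - 20*36 + 120)²/400 = -3 + (41 - 720 + 120)²/400 = -3 + (1/400)*(-559)² = -3 + (1/400)*312481 = -3 + 312481/400 = 311281/400 ≈ 778.20)
C² = (311281/400)² = 96895860961/160000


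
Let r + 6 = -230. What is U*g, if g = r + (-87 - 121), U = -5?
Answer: 2220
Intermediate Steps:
r = -236 (r = -6 - 230 = -236)
g = -444 (g = -236 + (-87 - 121) = -236 - 208 = -444)
U*g = -5*(-444) = 2220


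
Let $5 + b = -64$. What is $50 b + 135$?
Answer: $-3315$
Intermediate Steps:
$b = -69$ ($b = -5 - 64 = -69$)
$50 b + 135 = 50 \left(-69\right) + 135 = -3450 + 135 = -3315$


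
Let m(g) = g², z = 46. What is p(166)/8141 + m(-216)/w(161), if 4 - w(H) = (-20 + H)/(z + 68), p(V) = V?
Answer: 687305918/40705 ≈ 16885.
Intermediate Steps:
w(H) = 238/57 - H/114 (w(H) = 4 - (-20 + H)/(46 + 68) = 4 - (-20 + H)/114 = 4 - (-10/57 + H/114) = 4 + (10/57 - H/114) = 238/57 - H/114)
p(166)/8141 + m(-216)/w(161) = 166/8141 + (-216)²/(238/57 - 1/114*161) = 166*(1/8141) + 46656/(238/57 - 161/114) = 166/8141 + 46656/(105/38) = 166/8141 + 46656*(38/105) = 166/8141 + 590976/35 = 687305918/40705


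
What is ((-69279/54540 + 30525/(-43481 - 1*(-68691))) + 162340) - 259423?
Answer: -4449489420743/45831780 ≈ -97083.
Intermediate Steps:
((-69279/54540 + 30525/(-43481 - 1*(-68691))) + 162340) - 259423 = ((-69279*1/54540 + 30525/(-43481 + 68691)) + 162340) - 259423 = ((-23093/18180 + 30525/25210) + 162340) - 259423 = ((-23093/18180 + 30525*(1/25210)) + 162340) - 259423 = ((-23093/18180 + 6105/5042) + 162340) - 259423 = (-2723003/45831780 + 162340) - 259423 = 7440328442197/45831780 - 259423 = -4449489420743/45831780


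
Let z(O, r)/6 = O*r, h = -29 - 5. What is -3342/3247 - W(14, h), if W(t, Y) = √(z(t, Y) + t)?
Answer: -3342/3247 - 7*I*√58 ≈ -1.0293 - 53.31*I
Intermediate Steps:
h = -34
z(O, r) = 6*O*r (z(O, r) = 6*(O*r) = 6*O*r)
W(t, Y) = √(t + 6*Y*t) (W(t, Y) = √(6*t*Y + t) = √(6*Y*t + t) = √(t + 6*Y*t))
-3342/3247 - W(14, h) = -3342/3247 - √(14*(1 + 6*(-34))) = -3342*1/3247 - √(14*(1 - 204)) = -3342/3247 - √(14*(-203)) = -3342/3247 - √(-2842) = -3342/3247 - 7*I*√58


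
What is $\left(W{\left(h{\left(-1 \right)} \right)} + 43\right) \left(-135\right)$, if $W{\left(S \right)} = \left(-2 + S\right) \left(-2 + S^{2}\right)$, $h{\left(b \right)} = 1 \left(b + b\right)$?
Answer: $-4725$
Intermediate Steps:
$h{\left(b \right)} = 2 b$ ($h{\left(b \right)} = 1 \cdot 2 b = 2 b$)
$\left(W{\left(h{\left(-1 \right)} \right)} + 43\right) \left(-135\right) = \left(\left(4 + \left(2 \left(-1\right)\right)^{3} - 2 \cdot 2 \left(-1\right) - 2 \left(2 \left(-1\right)\right)^{2}\right) + 43\right) \left(-135\right) = \left(\left(4 + \left(-2\right)^{3} - -4 - 2 \left(-2\right)^{2}\right) + 43\right) \left(-135\right) = \left(\left(4 - 8 + 4 - 8\right) + 43\right) \left(-135\right) = \left(-8 + 43\right) \left(-135\right) = 35 \left(-135\right) = -4725$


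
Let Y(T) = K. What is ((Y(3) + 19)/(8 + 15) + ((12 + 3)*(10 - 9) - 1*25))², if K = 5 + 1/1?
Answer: 42025/529 ≈ 79.442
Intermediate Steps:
K = 6 (K = 5 + 1 = 6)
Y(T) = 6
((Y(3) + 19)/(8 + 15) + ((12 + 3)*(10 - 9) - 1*25))² = ((6 + 19)/(8 + 15) + ((12 + 3)*(10 - 9) - 1*25))² = (25/23 + (15*1 - 25))² = (25*(1/23) + (15 - 25))² = (25/23 - 10)² = (-205/23)² = 42025/529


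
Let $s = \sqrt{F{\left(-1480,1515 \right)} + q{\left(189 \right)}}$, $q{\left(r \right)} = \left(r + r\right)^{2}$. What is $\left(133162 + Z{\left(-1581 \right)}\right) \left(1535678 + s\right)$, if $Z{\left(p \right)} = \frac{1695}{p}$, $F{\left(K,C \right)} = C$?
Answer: $204492307426 + \frac{70175809 \sqrt{144399}}{527} \approx 2.0454 \cdot 10^{11}$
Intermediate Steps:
$q{\left(r \right)} = 4 r^{2}$ ($q{\left(r \right)} = \left(2 r\right)^{2} = 4 r^{2}$)
$s = \sqrt{144399}$ ($s = \sqrt{1515 + 4 \cdot 189^{2}} = \sqrt{1515 + 4 \cdot 35721} = \sqrt{1515 + 142884} = \sqrt{144399} \approx 380.0$)
$\left(133162 + Z{\left(-1581 \right)}\right) \left(1535678 + s\right) = \left(133162 + \frac{1695}{-1581}\right) \left(1535678 + \sqrt{144399}\right) = \left(133162 + 1695 \left(- \frac{1}{1581}\right)\right) \left(1535678 + \sqrt{144399}\right) = \left(133162 - \frac{565}{527}\right) \left(1535678 + \sqrt{144399}\right) = \frac{70175809 \left(1535678 + \sqrt{144399}\right)}{527} = 204492307426 + \frac{70175809 \sqrt{144399}}{527}$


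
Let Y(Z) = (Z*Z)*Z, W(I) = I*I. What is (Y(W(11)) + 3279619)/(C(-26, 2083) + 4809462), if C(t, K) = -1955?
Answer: 5051180/4807507 ≈ 1.0507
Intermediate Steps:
W(I) = I²
Y(Z) = Z³ (Y(Z) = Z²*Z = Z³)
(Y(W(11)) + 3279619)/(C(-26, 2083) + 4809462) = ((11²)³ + 3279619)/(-1955 + 4809462) = (121³ + 3279619)/4807507 = (1771561 + 3279619)*(1/4807507) = 5051180*(1/4807507) = 5051180/4807507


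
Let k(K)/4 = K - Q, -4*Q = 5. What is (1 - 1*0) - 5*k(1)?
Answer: -44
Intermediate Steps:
Q = -5/4 (Q = -¼*5 = -5/4 ≈ -1.2500)
k(K) = 5 + 4*K (k(K) = 4*(K - 1*(-5/4)) = 4*(K + 5/4) = 4*(5/4 + K) = 5 + 4*K)
(1 - 1*0) - 5*k(1) = (1 - 1*0) - 5*(5 + 4*1) = (1 + 0) - 5*(5 + 4) = 1 - 5*9 = 1 - 45 = -44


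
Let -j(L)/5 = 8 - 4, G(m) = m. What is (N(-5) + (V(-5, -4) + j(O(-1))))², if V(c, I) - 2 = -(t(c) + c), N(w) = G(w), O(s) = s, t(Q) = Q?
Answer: 169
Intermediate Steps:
N(w) = w
j(L) = -20 (j(L) = -5*(8 - 4) = -5*4 = -20)
V(c, I) = 2 - 2*c (V(c, I) = 2 - (c + c) = 2 - 2*c)
(N(-5) + (V(-5, -4) + j(O(-1))))² = (-5 + ((2 - 2*(-5)) - 20))² = (-5 + ((2 + 10) - 20))² = (-5 + (12 - 20))² = (-5 - 8)² = (-13)² = 169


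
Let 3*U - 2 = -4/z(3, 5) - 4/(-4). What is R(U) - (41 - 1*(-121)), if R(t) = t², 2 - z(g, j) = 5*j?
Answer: -765953/4761 ≈ -160.88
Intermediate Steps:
z(g, j) = 2 - 5*j
U = 73/69 (U = ⅔ + (-4/(2 - 5*5) - 4/(-4))/3 = ⅔ + (-4/(2 - 25) - 4*(-¼))/3 = ⅔ + (-4/(-23) + 1)/3 = ⅔ + (-4*(-1/23) + 1)/3 = ⅔ + (4/23 + 1)/3 = ⅔ + (⅓)*(27/23) = ⅔ + 9/23 = 73/69 ≈ 1.0580)
R(U) - (41 - 1*(-121)) = (73/69)² - (41 - 1*(-121)) = 5329/4761 - (41 + 121) = 5329/4761 - 1*162 = 5329/4761 - 162 = -765953/4761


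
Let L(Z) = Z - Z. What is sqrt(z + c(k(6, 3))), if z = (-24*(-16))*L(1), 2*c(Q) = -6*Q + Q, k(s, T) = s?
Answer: I*sqrt(15) ≈ 3.873*I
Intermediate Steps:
L(Z) = 0
c(Q) = -5*Q/2 (c(Q) = (-6*Q + Q)/2 = (-5*Q)/2 = -5*Q/2)
z = 0 (z = -24*(-16)*0 = 384*0 = 0)
sqrt(z + c(k(6, 3))) = sqrt(0 - 5/2*6) = sqrt(0 - 15) = sqrt(-15) = I*sqrt(15)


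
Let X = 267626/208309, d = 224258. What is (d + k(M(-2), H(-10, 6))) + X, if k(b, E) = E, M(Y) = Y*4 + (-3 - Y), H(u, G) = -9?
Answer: 46713352567/208309 ≈ 2.2425e+5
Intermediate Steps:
M(Y) = -3 + 3*Y (M(Y) = 4*Y + (-3 - Y) = -3 + 3*Y)
X = 267626/208309 (X = 267626*(1/208309) = 267626/208309 ≈ 1.2848)
(d + k(M(-2), H(-10, 6))) + X = (224258 - 9) + 267626/208309 = 224249 + 267626/208309 = 46713352567/208309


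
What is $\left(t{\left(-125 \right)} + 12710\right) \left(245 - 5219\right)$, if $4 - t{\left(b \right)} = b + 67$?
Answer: $-63527928$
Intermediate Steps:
$t{\left(b \right)} = -63 - b$ ($t{\left(b \right)} = 4 - \left(b + 67\right) = 4 - \left(67 + b\right) = -63 - b$)
$\left(t{\left(-125 \right)} + 12710\right) \left(245 - 5219\right) = \left(\left(-63 - -125\right) + 12710\right) \left(245 - 5219\right) = \left(\left(-63 + 125\right) + 12710\right) \left(-4974\right) = \left(62 + 12710\right) \left(-4974\right) = 12772 \left(-4974\right) = -63527928$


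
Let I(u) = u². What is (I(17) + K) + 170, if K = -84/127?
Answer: 58209/127 ≈ 458.34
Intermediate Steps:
K = -84/127 (K = -84*1/127 = -84/127 ≈ -0.66142)
(I(17) + K) + 170 = (17² - 84/127) + 170 = (289 - 84/127) + 170 = 36619/127 + 170 = 58209/127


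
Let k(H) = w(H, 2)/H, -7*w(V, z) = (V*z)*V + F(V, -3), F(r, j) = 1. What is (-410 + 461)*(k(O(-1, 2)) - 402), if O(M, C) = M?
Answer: -143361/7 ≈ -20480.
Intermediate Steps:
w(V, z) = -⅐ - z*V²/7 (w(V, z) = -((V*z)*V + 1)/7 = -(z*V² + 1)/7 = -(1 + z*V²)/7 = -⅐ - z*V²/7)
k(H) = (-⅐ - 2*H²/7)/H (k(H) = (-⅐ - ⅐*2*H²)/H = (-⅐ - 2*H²/7)/H)
(-410 + 461)*(k(O(-1, 2)) - 402) = (-410 + 461)*((⅐)*(-1 - 2*(-1)²)/(-1) - 402) = 51*((⅐)*(-1)*(-1 - 2*1) - 402) = 51*((⅐)*(-1)*(-1 - 2) - 402) = 51*((⅐)*(-1)*(-3) - 402) = 51*(3/7 - 402) = 51*(-2811/7) = -143361/7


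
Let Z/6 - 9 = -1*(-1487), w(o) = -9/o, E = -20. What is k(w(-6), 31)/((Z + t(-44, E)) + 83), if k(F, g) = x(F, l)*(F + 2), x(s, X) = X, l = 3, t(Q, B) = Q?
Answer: 7/6010 ≈ 0.0011647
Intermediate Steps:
k(F, g) = 6 + 3*F (k(F, g) = 3*(F + 2) = 3*(2 + F) = 6 + 3*F)
Z = 8976 (Z = 54 + 6*(-1*(-1487)) = 54 + 6*1487 = 54 + 8922 = 8976)
k(w(-6), 31)/((Z + t(-44, E)) + 83) = (6 + 3*(-9/(-6)))/((8976 - 44) + 83) = (6 + 3*(-9*(-⅙)))/(8932 + 83) = (6 + 3*(3/2))/9015 = (6 + 9/2)*(1/9015) = (21/2)*(1/9015) = 7/6010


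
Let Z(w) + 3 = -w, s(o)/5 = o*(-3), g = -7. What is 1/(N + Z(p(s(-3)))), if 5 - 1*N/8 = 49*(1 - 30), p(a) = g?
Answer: 1/11412 ≈ 8.7627e-5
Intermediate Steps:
s(o) = -15*o (s(o) = 5*(o*(-3)) = 5*(-3*o) = -15*o)
p(a) = -7
Z(w) = -3 - w
N = 11408 (N = 40 - 392*(1 - 30) = 40 - 392*(-29) = 40 - 8*(-1421) = 40 + 11368 = 11408)
1/(N + Z(p(s(-3)))) = 1/(11408 + (-3 - 1*(-7))) = 1/(11408 + (-3 + 7)) = 1/(11408 + 4) = 1/11412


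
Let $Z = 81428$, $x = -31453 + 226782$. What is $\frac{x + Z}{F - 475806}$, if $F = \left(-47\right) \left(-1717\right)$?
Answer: $- \frac{276757}{395107} \approx -0.70046$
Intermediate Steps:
$x = 195329$
$F = 80699$
$\frac{x + Z}{F - 475806} = \frac{195329 + 81428}{80699 - 475806} = \frac{276757}{-395107} = 276757 \left(- \frac{1}{395107}\right) = - \frac{276757}{395107}$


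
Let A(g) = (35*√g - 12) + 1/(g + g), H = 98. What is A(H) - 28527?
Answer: -5593643/196 + 245*√2 ≈ -28193.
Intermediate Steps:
A(g) = -12 + 1/(2*g) + 35*√g (A(g) = (-12 + 35*√g) + 1/(2*g) = -12 + 1/(2*g) + 35*√g)
A(H) - 28527 = (-12 + (½)/98 + 35*√98) - 28527 = (-12 + (½)*(1/98) + 35*(7*√2)) - 28527 = (-12 + 1/196 + 245*√2) - 28527 = (-2351/196 + 245*√2) - 28527 = -5593643/196 + 245*√2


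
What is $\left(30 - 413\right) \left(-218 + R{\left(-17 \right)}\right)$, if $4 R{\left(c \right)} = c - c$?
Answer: $83494$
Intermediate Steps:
$R{\left(c \right)} = 0$ ($R{\left(c \right)} = \frac{c - c}{4} = \frac{1}{4} \cdot 0 = 0$)
$\left(30 - 413\right) \left(-218 + R{\left(-17 \right)}\right) = \left(30 - 413\right) \left(-218 + 0\right) = \left(-383\right) \left(-218\right) = 83494$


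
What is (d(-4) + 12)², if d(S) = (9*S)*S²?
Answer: 318096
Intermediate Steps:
d(S) = 9*S³
(d(-4) + 12)² = (9*(-4)³ + 12)² = (9*(-64) + 12)² = (-576 + 12)² = (-564)² = 318096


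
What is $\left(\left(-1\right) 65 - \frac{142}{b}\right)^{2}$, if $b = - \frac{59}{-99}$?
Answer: $\frac{320159449}{3481} \approx 91973.0$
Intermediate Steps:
$b = \frac{59}{99}$ ($b = \left(-59\right) \left(- \frac{1}{99}\right) = \frac{59}{99} \approx 0.59596$)
$\left(\left(-1\right) 65 - \frac{142}{b}\right)^{2} = \left(\left(-1\right) 65 - \frac{142}{\frac{59}{99}}\right)^{2} = \left(-65 - \frac{14058}{59}\right)^{2} = \left(- \frac{17893}{59}\right)^{2} = \frac{320159449}{3481}$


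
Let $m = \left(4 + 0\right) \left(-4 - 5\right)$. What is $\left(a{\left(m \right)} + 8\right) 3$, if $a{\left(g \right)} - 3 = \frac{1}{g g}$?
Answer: $\frac{14257}{432} \approx 33.002$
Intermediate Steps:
$m = -36$ ($m = 4 \left(-9\right) = -36$)
$a{\left(g \right)} = 3 + \frac{1}{g^{2}}$ ($a{\left(g \right)} = 3 + \frac{1}{g g} = 3 + \frac{1}{g^{2}}$)
$\left(a{\left(m \right)} + 8\right) 3 = \left(\left(3 + \frac{1}{1296}\right) + 8\right) 3 = \left(\frac{3889}{1296} + 8\right) 3 = \frac{14257}{1296} \cdot 3 = \frac{14257}{432}$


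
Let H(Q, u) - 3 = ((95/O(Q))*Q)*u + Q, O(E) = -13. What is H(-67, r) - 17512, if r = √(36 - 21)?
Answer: -17576 + 6365*√15/13 ≈ -15680.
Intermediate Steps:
r = √15 ≈ 3.8730
H(Q, u) = 3 + Q - 95*Q*u/13 (H(Q, u) = 3 + (((95/(-13))*Q)*u + Q) = 3 + (((95*(-1/13))*Q)*u + Q) = 3 + ((-95*Q/13)*u + Q) = 3 + (-95*Q*u/13 + Q) = 3 + (Q - 95*Q*u/13) = 3 + Q - 95*Q*u/13)
H(-67, r) - 17512 = (3 - 67 - 95/13*(-67)*√15) - 17512 = (3 - 67 + 6365*√15/13) - 17512 = (-64 + 6365*√15/13) - 17512 = -17576 + 6365*√15/13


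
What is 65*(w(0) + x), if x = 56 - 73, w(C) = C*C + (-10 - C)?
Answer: -1755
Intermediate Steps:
w(C) = -10 + C**2 - C (w(C) = C**2 + (-10 - C) = -10 + C**2 - C)
x = -17
65*(w(0) + x) = 65*((-10 + 0**2 - 1*0) - 17) = 65*((-10 + 0 + 0) - 17) = 65*(-10 - 17) = 65*(-27) = -1755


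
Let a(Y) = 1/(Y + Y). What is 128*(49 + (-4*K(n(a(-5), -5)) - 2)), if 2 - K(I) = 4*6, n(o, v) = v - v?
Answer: 17280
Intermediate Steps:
a(Y) = 1/(2*Y)
n(o, v) = 0
K(I) = -22 (K(I) = 2 - 4*6 = 2 - 1*24 = 2 - 24 = -22)
128*(49 + (-4*K(n(a(-5), -5)) - 2)) = 128*(49 + (-4*(-22) - 2)) = 128*(49 + (88 - 2)) = 128*(49 + 86) = 128*135 = 17280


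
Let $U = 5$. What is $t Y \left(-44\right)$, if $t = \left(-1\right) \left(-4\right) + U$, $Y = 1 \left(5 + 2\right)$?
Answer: $-2772$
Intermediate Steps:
$Y = 7$ ($Y = 1 \cdot 7 = 7$)
$t = 9$ ($t = \left(-1\right) \left(-4\right) + 5 = 4 + 5 = 9$)
$t Y \left(-44\right) = 9 \cdot 7 \left(-44\right) = 63 \left(-44\right) = -2772$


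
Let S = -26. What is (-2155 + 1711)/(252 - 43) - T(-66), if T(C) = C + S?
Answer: 18784/209 ≈ 89.876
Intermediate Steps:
T(C) = -26 + C (T(C) = C - 26 = -26 + C)
(-2155 + 1711)/(252 - 43) - T(-66) = (-2155 + 1711)/(252 - 43) - (-26 - 66) = -444/209 - 1*(-92) = -444*1/209 + 92 = -444/209 + 92 = 18784/209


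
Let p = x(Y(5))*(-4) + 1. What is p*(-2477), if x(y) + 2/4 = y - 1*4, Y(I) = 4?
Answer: -7431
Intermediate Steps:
x(y) = -9/2 + y (x(y) = -½ + (y - 1*4) = -½ + (y - 4) = -½ + (-4 + y) = -9/2 + y)
p = 3 (p = (-9/2 + 4)*(-4) + 1 = -½*(-4) + 1 = 2 + 1 = 3)
p*(-2477) = 3*(-2477) = -7431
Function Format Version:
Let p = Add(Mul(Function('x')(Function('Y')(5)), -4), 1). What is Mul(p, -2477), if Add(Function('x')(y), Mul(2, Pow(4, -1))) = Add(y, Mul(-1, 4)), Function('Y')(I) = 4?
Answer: -7431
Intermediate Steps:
Function('x')(y) = Add(Rational(-9, 2), y) (Function('x')(y) = Add(Rational(-1, 2), Add(y, Mul(-1, 4))) = Add(Rational(-1, 2), Add(y, -4)) = Add(Rational(-1, 2), Add(-4, y)) = Add(Rational(-9, 2), y))
p = 3 (p = Add(Mul(Add(Rational(-9, 2), 4), -4), 1) = Add(Mul(Rational(-1, 2), -4), 1) = Add(2, 1) = 3)
Mul(p, -2477) = Mul(3, -2477) = -7431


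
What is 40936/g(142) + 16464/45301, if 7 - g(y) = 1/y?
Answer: 263347075264/44983893 ≈ 5854.3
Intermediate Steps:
g(y) = 7 - 1/y
40936/g(142) + 16464/45301 = 40936/(7 - 1/142) + 16464/45301 = 40936/(993/142) + 16464/45301 = 40936*(142/993) + 16464/45301 = 5812912/993 + 16464/45301 = 263347075264/44983893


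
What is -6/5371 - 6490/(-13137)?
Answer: 34778968/70558827 ≈ 0.49291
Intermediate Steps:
-6/5371 - 6490/(-13137) = -6*1/5371 - 6490*(-1/13137) = -6/5371 + 6490/13137 = 34778968/70558827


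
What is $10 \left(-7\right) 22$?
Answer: $-1540$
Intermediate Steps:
$10 \left(-7\right) 22 = \left(-70\right) 22 = -1540$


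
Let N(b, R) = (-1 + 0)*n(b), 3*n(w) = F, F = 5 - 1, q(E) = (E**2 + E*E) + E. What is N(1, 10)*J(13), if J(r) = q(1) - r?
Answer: 40/3 ≈ 13.333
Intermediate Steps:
q(E) = E + 2*E**2 (q(E) = (E**2 + E**2) + E = 2*E**2 + E = E + 2*E**2)
F = 4
n(w) = 4/3 (n(w) = (1/3)*4 = 4/3)
J(r) = 3 - r (J(r) = 1*(1 + 2*1) - r = 1*(1 + 2) - r = 1*3 - r = 3 - r)
N(b, R) = -4/3 (N(b, R) = (-1 + 0)*(4/3) = -1*4/3 = -4/3)
N(1, 10)*J(13) = -4*(3 - 1*13)/3 = -4*(3 - 13)/3 = -4/3*(-10) = 40/3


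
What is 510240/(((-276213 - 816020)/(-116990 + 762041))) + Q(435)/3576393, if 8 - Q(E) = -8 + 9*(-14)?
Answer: -1177101168588283234/3906254455569 ≈ -3.0134e+5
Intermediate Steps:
Q(E) = 142 (Q(E) = 8 - (-8 + 9*(-14)) = 8 - (-8 - 126) = 8 - 1*(-134) = 8 + 134 = 142)
510240/(((-276213 - 816020)/(-116990 + 762041))) + Q(435)/3576393 = 510240/(((-276213 - 816020)/(-116990 + 762041))) + 142/3576393 = 510240/((-1092233/645051)) + 142*(1/3576393) = 510240/((-1092233*1/645051)) + 142/3576393 = 510240/(-1092233/645051) + 142/3576393 = 510240*(-645051/1092233) + 142/3576393 = -329130822240/1092233 + 142/3576393 = -1177101168588283234/3906254455569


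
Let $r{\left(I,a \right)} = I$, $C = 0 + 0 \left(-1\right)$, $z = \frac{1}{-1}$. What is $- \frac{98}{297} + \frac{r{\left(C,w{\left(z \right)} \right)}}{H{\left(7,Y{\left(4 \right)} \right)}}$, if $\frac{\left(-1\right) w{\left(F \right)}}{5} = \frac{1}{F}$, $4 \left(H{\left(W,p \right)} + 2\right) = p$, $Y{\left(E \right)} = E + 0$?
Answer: $- \frac{98}{297} \approx -0.32997$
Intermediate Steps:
$Y{\left(E \right)} = E$
$H{\left(W,p \right)} = -2 + \frac{p}{4}$
$z = -1$
$C = 0$ ($C = 0 + 0 = 0$)
$w{\left(F \right)} = - \frac{5}{F}$
$- \frac{98}{297} + \frac{r{\left(C,w{\left(z \right)} \right)}}{H{\left(7,Y{\left(4 \right)} \right)}} = - \frac{98}{297} + \frac{0}{-2 + \frac{1}{4} \cdot 4} = \left(-98\right) \frac{1}{297} + \frac{0}{-2 + 1} = - \frac{98}{297} + \frac{0}{-1} = - \frac{98}{297} + 0 \left(-1\right) = - \frac{98}{297} + 0 = - \frac{98}{297}$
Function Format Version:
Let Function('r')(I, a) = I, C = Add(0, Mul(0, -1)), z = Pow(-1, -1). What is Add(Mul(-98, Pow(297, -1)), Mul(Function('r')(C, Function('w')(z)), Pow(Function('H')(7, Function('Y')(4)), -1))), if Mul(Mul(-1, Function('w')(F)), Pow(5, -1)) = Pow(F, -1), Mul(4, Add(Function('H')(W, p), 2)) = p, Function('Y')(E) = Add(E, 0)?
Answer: Rational(-98, 297) ≈ -0.32997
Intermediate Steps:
Function('Y')(E) = E
Function('H')(W, p) = Add(-2, Mul(Rational(1, 4), p))
z = -1
C = 0 (C = Add(0, 0) = 0)
Function('w')(F) = Mul(-5, Pow(F, -1))
Add(Mul(-98, Pow(297, -1)), Mul(Function('r')(C, Function('w')(z)), Pow(Function('H')(7, Function('Y')(4)), -1))) = Add(Mul(-98, Pow(297, -1)), Mul(0, Pow(Add(-2, Mul(Rational(1, 4), 4)), -1))) = Add(Mul(-98, Rational(1, 297)), Mul(0, Pow(Add(-2, 1), -1))) = Add(Rational(-98, 297), Mul(0, Pow(-1, -1))) = Add(Rational(-98, 297), Mul(0, -1)) = Add(Rational(-98, 297), 0) = Rational(-98, 297)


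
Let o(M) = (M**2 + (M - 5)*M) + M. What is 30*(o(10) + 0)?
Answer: 4800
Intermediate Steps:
o(M) = M + M**2 + M*(-5 + M) (o(M) = (M**2 + (-5 + M)*M) + M = (M**2 + M*(-5 + M)) + M = M + M**2 + M*(-5 + M))
30*(o(10) + 0) = 30*(2*10*(-2 + 10) + 0) = 30*(2*10*8 + 0) = 30*(160 + 0) = 30*160 = 4800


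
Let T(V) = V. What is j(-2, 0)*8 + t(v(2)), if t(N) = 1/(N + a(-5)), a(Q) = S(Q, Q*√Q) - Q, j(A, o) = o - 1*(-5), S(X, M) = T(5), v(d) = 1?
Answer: 441/11 ≈ 40.091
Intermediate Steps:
S(X, M) = 5
j(A, o) = 5 + o (j(A, o) = o + 5 = 5 + o)
a(Q) = 5 - Q
t(N) = 1/(10 + N) (t(N) = 1/(N + (5 - 1*(-5))) = 1/(N + (5 + 5)) = 1/(N + 10) = 1/(10 + N))
j(-2, 0)*8 + t(v(2)) = (5 + 0)*8 + 1/(10 + 1) = 5*8 + 1/11 = 40 + 1/11 = 441/11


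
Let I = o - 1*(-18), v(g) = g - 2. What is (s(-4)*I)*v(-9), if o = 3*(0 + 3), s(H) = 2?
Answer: -594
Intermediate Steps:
v(g) = -2 + g
o = 9 (o = 3*3 = 9)
I = 27 (I = 9 - 1*(-18) = 9 + 18 = 27)
(s(-4)*I)*v(-9) = (2*27)*(-2 - 9) = 54*(-11) = -594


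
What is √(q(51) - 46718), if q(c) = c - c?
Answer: I*√46718 ≈ 216.14*I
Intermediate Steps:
q(c) = 0
√(q(51) - 46718) = √(0 - 46718) = √(-46718) = I*√46718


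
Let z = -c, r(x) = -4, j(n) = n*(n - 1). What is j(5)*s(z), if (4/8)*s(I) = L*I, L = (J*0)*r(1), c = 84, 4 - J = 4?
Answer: 0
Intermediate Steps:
J = 0 (J = 4 - 1*4 = 4 - 4 = 0)
j(n) = n*(-1 + n)
z = -84 (z = -1*84 = -84)
L = 0 (L = (0*0)*(-4) = 0*(-4) = 0)
s(I) = 0 (s(I) = 2*(0*I) = 2*0 = 0)
j(5)*s(z) = (5*(-1 + 5))*0 = (5*4)*0 = 20*0 = 0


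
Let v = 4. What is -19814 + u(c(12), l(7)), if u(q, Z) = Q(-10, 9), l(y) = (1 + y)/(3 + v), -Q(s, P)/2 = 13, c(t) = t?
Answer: -19840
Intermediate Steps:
Q(s, P) = -26 (Q(s, P) = -2*13 = -26)
l(y) = 1/7 + y/7 (l(y) = (1 + y)/(3 + 4) = (1 + y)/7 = (1 + y)*(1/7) = 1/7 + y/7)
u(q, Z) = -26
-19814 + u(c(12), l(7)) = -19814 - 26 = -19840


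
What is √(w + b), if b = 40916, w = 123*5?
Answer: √41531 ≈ 203.79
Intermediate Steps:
w = 615
√(w + b) = √(615 + 40916) = √41531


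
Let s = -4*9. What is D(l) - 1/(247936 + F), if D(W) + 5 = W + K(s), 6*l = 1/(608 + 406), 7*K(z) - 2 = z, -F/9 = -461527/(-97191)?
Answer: -1123775334587705/114008047764156 ≈ -9.8570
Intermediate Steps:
F = -461527/10799 (F = -(-4153743)/(-97191) = -(-4153743)*(-1)/97191 = -9*461527/97191 = -461527/10799 ≈ -42.738)
s = -36
K(z) = 2/7 + z/7
l = 1/6084 (l = 1/(6*(608 + 406)) = (⅙)/1014 = (⅙)*(1/1014) = 1/6084 ≈ 0.00016437)
D(W) = -69/7 + W (D(W) = -5 + (W + (2/7 + (⅐)*(-36))) = -5 + (W + (2/7 - 36/7)) = -5 + (W - 34/7) = -5 + (-34/7 + W) = -69/7 + W)
D(l) - 1/(247936 + F) = (-69/7 + 1/6084) - 1/(247936 - 461527/10799) = -419789/42588 - 1/2676999337/10799 = -419789/42588 - 1*10799/2676999337 = -419789/42588 - 10799/2676999337 = -1123775334587705/114008047764156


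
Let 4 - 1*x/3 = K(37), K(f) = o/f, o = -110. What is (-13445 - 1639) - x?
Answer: -558882/37 ≈ -15105.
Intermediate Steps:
K(f) = -110/f
x = 774/37 (x = 12 - (-330)/37 = 12 - 3*(-110/37) = 12 + 330/37 = 774/37 ≈ 20.919)
(-13445 - 1639) - x = (-13445 - 1639) - 1*774/37 = -15084 - 774/37 = -558882/37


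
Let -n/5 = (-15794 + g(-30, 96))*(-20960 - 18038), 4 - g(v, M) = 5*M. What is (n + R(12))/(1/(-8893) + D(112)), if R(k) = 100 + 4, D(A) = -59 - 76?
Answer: 7053232158507/300139 ≈ 2.3500e+7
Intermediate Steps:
D(A) = -135
R(k) = 104
g(v, M) = 4 - 5*M
n = -3172487300 (n = -5*(-15794 + (4 - 5*96))*(-20960 - 18038) = -5*(-15794 + (4 - 480))*(-38998) = -5*(-15794 - 476)*(-38998) = -(-81350)*(-38998) = -5*634497460 = -3172487300)
(n + R(12))/(1/(-8893) + D(112)) = (-3172487300 + 104)/(1/(-8893) - 135) = -3172487196/(-1/8893 - 135) = -3172487196/(-1200556/8893) = -3172487196*(-8893/1200556) = 7053232158507/300139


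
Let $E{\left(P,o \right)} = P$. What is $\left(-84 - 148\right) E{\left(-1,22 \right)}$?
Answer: $232$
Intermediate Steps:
$\left(-84 - 148\right) E{\left(-1,22 \right)} = \left(-84 - 148\right) \left(-1\right) = \left(-232\right) \left(-1\right) = 232$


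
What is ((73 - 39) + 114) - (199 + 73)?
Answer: -124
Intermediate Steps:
((73 - 39) + 114) - (199 + 73) = (34 + 114) - 1*272 = 148 - 272 = -124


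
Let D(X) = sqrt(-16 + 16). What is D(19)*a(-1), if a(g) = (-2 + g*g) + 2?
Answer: 0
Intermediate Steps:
D(X) = 0 (D(X) = sqrt(0) = 0)
a(g) = g**2 (a(g) = (-2 + g**2) + 2 = g**2)
D(19)*a(-1) = 0*(-1)**2 = 0*1 = 0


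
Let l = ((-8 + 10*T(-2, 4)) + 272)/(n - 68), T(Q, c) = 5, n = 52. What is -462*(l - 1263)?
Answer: 2370291/4 ≈ 5.9257e+5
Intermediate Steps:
l = -157/8 (l = ((-8 + 10*5) + 272)/(52 - 68) = ((-8 + 50) + 272)/(-16) = (42 + 272)*(-1/16) = 314*(-1/16) = -157/8 ≈ -19.625)
-462*(l - 1263) = -462*(-157/8 - 1263) = -462*(-10261/8) = 2370291/4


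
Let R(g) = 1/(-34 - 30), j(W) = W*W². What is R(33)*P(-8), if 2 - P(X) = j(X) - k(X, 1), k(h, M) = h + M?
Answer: -507/64 ≈ -7.9219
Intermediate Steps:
j(W) = W³
R(g) = -1/64 (R(g) = 1/(-64) = -1/64)
k(h, M) = M + h
P(X) = 3 + X - X³ (P(X) = 2 - (X³ - (1 + X)) = 2 - (X³ + (-1 - X)) = 2 - (-1 + X³ - X) = 2 + (1 + X - X³) = 3 + X - X³)
R(33)*P(-8) = -(3 - 8 - 1*(-8)³)/64 = -(3 - 8 - 1*(-512))/64 = -(3 - 8 + 512)/64 = -1/64*507 = -507/64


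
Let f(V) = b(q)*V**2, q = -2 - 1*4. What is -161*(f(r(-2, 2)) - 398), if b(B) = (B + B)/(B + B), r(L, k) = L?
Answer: 63434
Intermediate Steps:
q = -6 (q = -2 - 4 = -6)
b(B) = 1 (b(B) = (2*B)/((2*B)) = (2*B)*(1/(2*B)) = 1)
f(V) = V**2 (f(V) = 1*V**2 = V**2)
-161*(f(r(-2, 2)) - 398) = -161*((-2)**2 - 398) = -161*(4 - 398) = -161*(-394) = 63434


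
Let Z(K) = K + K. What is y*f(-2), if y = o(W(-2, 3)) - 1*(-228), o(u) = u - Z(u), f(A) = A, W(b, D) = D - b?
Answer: -446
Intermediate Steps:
Z(K) = 2*K
o(u) = -u (o(u) = u - 2*u = -u)
y = 223 (y = -(3 - 1*(-2)) - 1*(-228) = -(3 + 2) + 228 = -1*5 + 228 = -5 + 228 = 223)
y*f(-2) = 223*(-2) = -446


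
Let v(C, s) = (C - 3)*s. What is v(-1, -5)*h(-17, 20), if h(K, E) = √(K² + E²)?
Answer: 20*√689 ≈ 524.98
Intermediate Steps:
h(K, E) = √(E² + K²)
v(C, s) = s*(-3 + C) (v(C, s) = (-3 + C)*s = s*(-3 + C))
v(-1, -5)*h(-17, 20) = (-5*(-3 - 1))*√(20² + (-17)²) = (-5*(-4))*√(400 + 289) = 20*√689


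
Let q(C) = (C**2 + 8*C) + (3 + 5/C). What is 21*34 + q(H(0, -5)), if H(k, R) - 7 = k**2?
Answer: 5759/7 ≈ 822.71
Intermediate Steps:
H(k, R) = 7 + k**2
q(C) = 3 + C**2 + 5/C + 8*C
21*34 + q(H(0, -5)) = 21*34 + (3 + (7 + 0**2)**2 + 5/(7 + 0**2) + 8*(7 + 0**2)) = 714 + (3 + (7 + 0)**2 + 5/(7 + 0) + 8*(7 + 0)) = 714 + (3 + 7**2 + 5/7 + 8*7) = 714 + (3 + 49 + 5*(1/7) + 56) = 714 + (3 + 49 + 5/7 + 56) = 714 + 761/7 = 5759/7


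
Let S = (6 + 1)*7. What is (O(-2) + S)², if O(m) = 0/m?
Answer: 2401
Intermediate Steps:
S = 49 (S = 7*7 = 49)
O(m) = 0
(O(-2) + S)² = (0 + 49)² = 49² = 2401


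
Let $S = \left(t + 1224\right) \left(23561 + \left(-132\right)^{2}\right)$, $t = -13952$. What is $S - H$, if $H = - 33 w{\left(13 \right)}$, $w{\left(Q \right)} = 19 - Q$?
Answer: $-521656882$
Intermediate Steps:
$H = -198$ ($H = - 33 \left(19 - 13\right) = \left(-33\right) 6 = -198$)
$S = -521657080$ ($S = \left(-13952 + 1224\right) \left(23561 + \left(-132\right)^{2}\right) = - 12728 \left(23561 + 17424\right) = \left(-12728\right) 40985 = -521657080$)
$S - H = -521657080 - -198 = -521657080 + 198 = -521656882$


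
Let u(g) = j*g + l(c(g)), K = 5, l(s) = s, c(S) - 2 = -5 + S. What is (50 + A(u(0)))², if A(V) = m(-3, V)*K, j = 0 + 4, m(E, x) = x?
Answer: 1225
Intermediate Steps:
c(S) = -3 + S (c(S) = 2 + (-5 + S) = -3 + S)
j = 4
u(g) = -3 + 5*g (u(g) = 4*g + (-3 + g) = -3 + 5*g)
A(V) = 5*V (A(V) = V*5 = 5*V)
(50 + A(u(0)))² = (50 + 5*(-3 + 5*0))² = (50 + 5*(-3 + 0))² = (50 + 5*(-3))² = (50 - 15)² = 35² = 1225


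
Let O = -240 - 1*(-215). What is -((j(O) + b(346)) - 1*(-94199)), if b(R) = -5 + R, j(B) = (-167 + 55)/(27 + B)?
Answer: -94484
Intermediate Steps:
O = -25 (O = -240 + 215 = -25)
j(B) = -112/(27 + B)
-((j(O) + b(346)) - 1*(-94199)) = -((-112/(27 - 25) + (-5 + 346)) - 1*(-94199)) = -((-112/2 + 341) + 94199) = -((-112*½ + 341) + 94199) = -((-56 + 341) + 94199) = -(285 + 94199) = -1*94484 = -94484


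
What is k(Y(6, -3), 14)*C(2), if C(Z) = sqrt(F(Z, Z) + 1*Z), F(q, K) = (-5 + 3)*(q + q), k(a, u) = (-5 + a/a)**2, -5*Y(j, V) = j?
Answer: 16*I*sqrt(6) ≈ 39.192*I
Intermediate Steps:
Y(j, V) = -j/5
k(a, u) = 16 (k(a, u) = (-5 + 1)**2 = (-4)**2 = 16)
F(q, K) = -4*q
C(Z) = sqrt(3)*sqrt(-Z) (C(Z) = sqrt(-4*Z + 1*Z) = sqrt(-4*Z + Z) = sqrt(-3*Z) = sqrt(3)*sqrt(-Z))
k(Y(6, -3), 14)*C(2) = 16*(sqrt(3)*sqrt(-1*2)) = 16*(sqrt(3)*sqrt(-2)) = 16*(sqrt(3)*(I*sqrt(2))) = 16*(I*sqrt(6)) = 16*I*sqrt(6)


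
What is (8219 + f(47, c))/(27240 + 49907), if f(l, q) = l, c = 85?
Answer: 8266/77147 ≈ 0.10715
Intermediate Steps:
(8219 + f(47, c))/(27240 + 49907) = (8219 + 47)/(27240 + 49907) = 8266/77147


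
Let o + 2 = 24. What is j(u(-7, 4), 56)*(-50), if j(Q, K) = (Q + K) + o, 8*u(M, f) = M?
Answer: -15425/4 ≈ -3856.3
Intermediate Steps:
o = 22 (o = -2 + 24 = 22)
u(M, f) = M/8
j(Q, K) = 22 + K + Q (j(Q, K) = (Q + K) + 22 = (K + Q) + 22 = 22 + K + Q)
j(u(-7, 4), 56)*(-50) = (22 + 56 + (⅛)*(-7))*(-50) = (22 + 56 - 7/8)*(-50) = (617/8)*(-50) = -15425/4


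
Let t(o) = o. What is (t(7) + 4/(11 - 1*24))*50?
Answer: 4350/13 ≈ 334.62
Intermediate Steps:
(t(7) + 4/(11 - 1*24))*50 = (7 + 4/(11 - 1*24))*50 = (7 + 4/(11 - 24))*50 = (7 + 4/(-13))*50 = (7 + 4*(-1/13))*50 = (7 - 4/13)*50 = (87/13)*50 = 4350/13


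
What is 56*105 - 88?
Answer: 5792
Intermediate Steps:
56*105 - 88 = 5880 - 88 = 5792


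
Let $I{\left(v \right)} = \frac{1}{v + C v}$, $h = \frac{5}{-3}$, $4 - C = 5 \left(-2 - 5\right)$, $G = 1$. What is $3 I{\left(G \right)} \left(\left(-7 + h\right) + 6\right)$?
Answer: $- \frac{1}{5} \approx -0.2$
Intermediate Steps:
$C = 39$ ($C = 4 - 5 \left(-2 - 5\right) = 4 - 5 \left(-7\right) = 4 - -35 = 4 + 35 = 39$)
$h = - \frac{5}{3}$ ($h = 5 \left(- \frac{1}{3}\right) = - \frac{5}{3} \approx -1.6667$)
$I{\left(v \right)} = \frac{1}{40 v}$ ($I{\left(v \right)} = \frac{1}{v + 39 v} = \frac{1}{40 v}$)
$3 I{\left(G \right)} \left(\left(-7 + h\right) + 6\right) = 3 \frac{1}{40 \cdot 1} \left(\left(-7 - \frac{5}{3}\right) + 6\right) = 3 \cdot \frac{1}{40} \cdot 1 \left(- \frac{26}{3} + 6\right) = 3 \cdot \frac{1}{40} \left(- \frac{8}{3}\right) = \frac{3}{40} \left(- \frac{8}{3}\right) = - \frac{1}{5}$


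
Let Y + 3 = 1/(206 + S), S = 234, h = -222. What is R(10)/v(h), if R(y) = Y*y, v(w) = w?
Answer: 1319/9768 ≈ 0.13503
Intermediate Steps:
Y = -1319/440 (Y = -3 + 1/(206 + 234) = -3 + 1/440 = -1319/440 ≈ -2.9977)
R(y) = -1319*y/440
R(10)/v(h) = -1319/440*10/(-222) = -1319/44*(-1/222) = 1319/9768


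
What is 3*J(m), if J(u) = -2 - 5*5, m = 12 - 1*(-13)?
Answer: -81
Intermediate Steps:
m = 25 (m = 12 + 13 = 25)
J(u) = -27 (J(u) = -2 - 25 = -27)
3*J(m) = 3*(-27) = -81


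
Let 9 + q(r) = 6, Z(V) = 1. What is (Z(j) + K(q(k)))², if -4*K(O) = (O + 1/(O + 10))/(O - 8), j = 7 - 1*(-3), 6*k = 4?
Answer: 5184/5929 ≈ 0.87435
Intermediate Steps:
k = ⅔ (k = (⅙)*4 = ⅔ ≈ 0.66667)
j = 10 (j = 7 + 3 = 10)
q(r) = -3 (q(r) = -9 + 6 = -3)
K(O) = -(O + 1/(10 + O))/(4*(-8 + O)) (K(O) = -(O + 1/(O + 10))/(4*(O - 8)) = -(O + 1/(10 + O))/(4*(-8 + O)))
(Z(j) + K(q(k)))² = (1 + (-1 - 1*(-3)² - 10*(-3))/(4*(-80 + (-3)² + 2*(-3))))² = (1 + (-1 - 1*9 + 30)/(4*(-80 + 9 - 6)))² = (1 + (¼)*(-1 - 9 + 30)/(-77))² = (1 + (¼)*(-1/77)*20)² = (1 - 5/77)² = (72/77)² = 5184/5929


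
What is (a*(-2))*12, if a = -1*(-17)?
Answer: -408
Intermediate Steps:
a = 17
(a*(-2))*12 = (17*(-2))*12 = -34*12 = -408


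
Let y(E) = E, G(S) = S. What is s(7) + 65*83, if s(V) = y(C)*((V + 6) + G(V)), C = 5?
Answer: 5495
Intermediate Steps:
s(V) = 30 + 10*V (s(V) = 5*((V + 6) + V) = 5*((6 + V) + V) = 5*(6 + 2*V) = 30 + 10*V)
s(7) + 65*83 = (30 + 10*7) + 65*83 = (30 + 70) + 5395 = 100 + 5395 = 5495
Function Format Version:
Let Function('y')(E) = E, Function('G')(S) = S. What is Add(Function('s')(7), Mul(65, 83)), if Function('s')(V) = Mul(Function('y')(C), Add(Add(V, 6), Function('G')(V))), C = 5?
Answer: 5495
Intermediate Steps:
Function('s')(V) = Add(30, Mul(10, V)) (Function('s')(V) = Mul(5, Add(Add(V, 6), V)) = Mul(5, Add(Add(6, V), V)) = Mul(5, Add(6, Mul(2, V))) = Add(30, Mul(10, V)))
Add(Function('s')(7), Mul(65, 83)) = Add(Add(30, Mul(10, 7)), Mul(65, 83)) = Add(Add(30, 70), 5395) = Add(100, 5395) = 5495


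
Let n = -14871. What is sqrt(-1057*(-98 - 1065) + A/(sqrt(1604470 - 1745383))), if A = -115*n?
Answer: sqrt(301350422840859 - 8925351135*I*sqrt(15657))/15657 ≈ 1108.7 - 2.0545*I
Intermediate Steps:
A = 1710165 (A = -115*(-14871) = 1710165)
sqrt(-1057*(-98 - 1065) + A/(sqrt(1604470 - 1745383))) = sqrt(-1057*(-98 - 1065) + 1710165/(sqrt(1604470 - 1745383))) = sqrt(-1057*(-1163) + 1710165/(sqrt(-140913))) = sqrt(1229291 + 1710165/((3*I*sqrt(15657)))) = sqrt(1229291 + 1710165*(-I*sqrt(15657)/46971)) = sqrt(1229291 - 570055*I*sqrt(15657)/15657)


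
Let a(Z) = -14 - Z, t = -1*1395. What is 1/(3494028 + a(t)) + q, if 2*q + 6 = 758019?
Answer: 2649565462319/6990818 ≈ 3.7901e+5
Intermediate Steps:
t = -1395
q = 758013/2 (q = -3 + (½)*758019 = -3 + 758019/2 = 758013/2 ≈ 3.7901e+5)
1/(3494028 + a(t)) + q = 1/(3494028 + (-14 - 1*(-1395))) + 758013/2 = 1/(3494028 + (-14 + 1395)) + 758013/2 = 1/(3494028 + 1381) + 758013/2 = 1/3495409 + 758013/2 = 2649565462319/6990818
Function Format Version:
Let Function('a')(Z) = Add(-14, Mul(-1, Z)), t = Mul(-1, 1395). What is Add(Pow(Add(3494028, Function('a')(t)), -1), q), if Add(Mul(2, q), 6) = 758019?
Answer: Rational(2649565462319, 6990818) ≈ 3.7901e+5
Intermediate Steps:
t = -1395
q = Rational(758013, 2) (q = Add(-3, Mul(Rational(1, 2), 758019)) = Add(-3, Rational(758019, 2)) = Rational(758013, 2) ≈ 3.7901e+5)
Add(Pow(Add(3494028, Function('a')(t)), -1), q) = Add(Pow(Add(3494028, Add(-14, Mul(-1, -1395))), -1), Rational(758013, 2)) = Add(Pow(Add(3494028, Add(-14, 1395)), -1), Rational(758013, 2)) = Add(Pow(Add(3494028, 1381), -1), Rational(758013, 2)) = Add(Pow(3495409, -1), Rational(758013, 2)) = Add(Rational(1, 3495409), Rational(758013, 2)) = Rational(2649565462319, 6990818)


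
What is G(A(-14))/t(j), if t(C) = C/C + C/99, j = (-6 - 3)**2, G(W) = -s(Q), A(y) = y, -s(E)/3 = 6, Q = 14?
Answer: 99/10 ≈ 9.9000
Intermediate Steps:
s(E) = -18 (s(E) = -3*6 = -18)
G(W) = 18 (G(W) = -1*(-18) = 18)
j = 81 (j = (-9)**2 = 81)
t(C) = 1 + C/99 (t(C) = 1 + C*(1/99) = 1 + C/99)
G(A(-14))/t(j) = 18/(1 + (1/99)*81) = 18/(1 + 9/11) = 18/(20/11) = 18*(11/20) = 99/10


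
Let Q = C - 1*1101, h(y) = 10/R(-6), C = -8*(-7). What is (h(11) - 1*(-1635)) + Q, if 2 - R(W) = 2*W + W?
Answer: 1181/2 ≈ 590.50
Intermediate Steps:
R(W) = 2 - 3*W (R(W) = 2 - (2*W + W) = 2 - 3*W)
C = 56
h(y) = 1/2 (h(y) = 10/(2 - 3*(-6)) = 10/(2 + 18) = 10/20 = 10*(1/20) = 1/2)
Q = -1045 (Q = 56 - 1*1101 = 56 - 1101 = -1045)
(h(11) - 1*(-1635)) + Q = (1/2 - 1*(-1635)) - 1045 = (1/2 + 1635) - 1045 = 3271/2 - 1045 = 1181/2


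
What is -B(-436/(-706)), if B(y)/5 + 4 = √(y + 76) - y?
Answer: 8150/353 - 5*√9547238/353 ≈ -20.678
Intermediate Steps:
B(y) = -20 - 5*y + 5*√(76 + y) (B(y) = -20 + 5*(√(y + 76) - y) = -20 + 5*(√(76 + y) - y) = -20 + (-5*y + 5*√(76 + y)) = -20 - 5*y + 5*√(76 + y))
-B(-436/(-706)) = -(-20 - (-2180)/(-706) + 5*√(76 - 436/(-706))) = -(-20 - (-2180)*(-1)/706 + 5*√(76 - 436*(-1/706))) = -(-20 - 5*218/353 + 5*√(76 + 218/353)) = -(-20 - 1090/353 + 5*√(27046/353)) = -(-20 - 1090/353 + 5*(√9547238/353)) = -(-20 - 1090/353 + 5*√9547238/353) = -(-8150/353 + 5*√9547238/353) = 8150/353 - 5*√9547238/353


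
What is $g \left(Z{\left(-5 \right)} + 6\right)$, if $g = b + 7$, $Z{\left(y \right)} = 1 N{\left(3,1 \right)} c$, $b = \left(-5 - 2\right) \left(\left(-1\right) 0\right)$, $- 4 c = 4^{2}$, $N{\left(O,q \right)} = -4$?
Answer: $154$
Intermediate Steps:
$c = -4$ ($c = - \frac{4^{2}}{4} = \left(- \frac{1}{4}\right) 16 = -4$)
$b = 0$ ($b = \left(-5 - 2\right) 0 = \left(-7\right) 0 = 0$)
$Z{\left(y \right)} = 16$ ($Z{\left(y \right)} = 1 \left(-4\right) \left(-4\right) = \left(-4\right) \left(-4\right) = 16$)
$g = 7$ ($g = 0 + 7 = 7$)
$g \left(Z{\left(-5 \right)} + 6\right) = 7 \left(16 + 6\right) = 7 \cdot 22 = 154$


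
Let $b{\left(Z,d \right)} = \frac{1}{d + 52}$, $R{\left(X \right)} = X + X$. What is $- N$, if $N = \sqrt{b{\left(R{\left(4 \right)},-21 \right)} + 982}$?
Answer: $- \frac{\sqrt{943733}}{31} \approx -31.337$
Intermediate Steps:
$R{\left(X \right)} = 2 X$
$b{\left(Z,d \right)} = \frac{1}{52 + d}$
$N = \frac{\sqrt{943733}}{31}$ ($N = \sqrt{\frac{1}{52 - 21} + 982} = \sqrt{\frac{1}{31} + 982} = \sqrt{\frac{30443}{31}} = \frac{\sqrt{943733}}{31} \approx 31.337$)
$- N = - \frac{\sqrt{943733}}{31}$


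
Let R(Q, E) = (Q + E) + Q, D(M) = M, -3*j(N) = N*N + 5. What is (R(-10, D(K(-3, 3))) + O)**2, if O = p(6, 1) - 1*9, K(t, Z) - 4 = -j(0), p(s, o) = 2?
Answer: 4096/9 ≈ 455.11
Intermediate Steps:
j(N) = -5/3 - N**2/3 (j(N) = -(N*N + 5)/3 = -(N**2 + 5)/3 = -(5 + N**2)/3 = -5/3 - N**2/3)
K(t, Z) = 17/3 (K(t, Z) = 4 - (-5/3 - 1/3*0**2) = 4 - (-5/3 - 1/3*0) = 4 - (-5/3 + 0) = 4 - 1*(-5/3) = 4 + 5/3 = 17/3)
R(Q, E) = E + 2*Q (R(Q, E) = (E + Q) + Q = E + 2*Q)
O = -7 (O = 2 - 1*9 = 2 - 9 = -7)
(R(-10, D(K(-3, 3))) + O)**2 = ((17/3 + 2*(-10)) - 7)**2 = ((17/3 - 20) - 7)**2 = (-43/3 - 7)**2 = (-64/3)**2 = 4096/9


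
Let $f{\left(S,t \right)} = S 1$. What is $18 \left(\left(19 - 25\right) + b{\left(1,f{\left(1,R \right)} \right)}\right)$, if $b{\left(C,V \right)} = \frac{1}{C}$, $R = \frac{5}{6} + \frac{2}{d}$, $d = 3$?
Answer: $-90$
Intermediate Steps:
$R = \frac{3}{2}$ ($R = \frac{5}{6} + \frac{2}{3} = \frac{3}{2} \approx 1.5$)
$f{\left(S,t \right)} = S$
$18 \left(\left(19 - 25\right) + b{\left(1,f{\left(1,R \right)} \right)}\right) = 18 \left(\left(19 - 25\right) + 1^{-1}\right) = 18 \left(-6 + 1\right) = 18 \left(-5\right) = -90$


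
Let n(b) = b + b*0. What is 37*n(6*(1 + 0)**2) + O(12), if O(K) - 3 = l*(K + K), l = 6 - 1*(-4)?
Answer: 465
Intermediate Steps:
l = 10 (l = 6 + 4 = 10)
O(K) = 3 + 20*K (O(K) = 3 + 10*(K + K) = 3 + 10*(2*K) = 3 + 20*K)
n(b) = b (n(b) = b + 0 = b)
37*n(6*(1 + 0)**2) + O(12) = 37*(6*(1 + 0)**2) + (3 + 20*12) = 37*(6*1**2) + (3 + 240) = 37*(6*1) + 243 = 37*6 + 243 = 222 + 243 = 465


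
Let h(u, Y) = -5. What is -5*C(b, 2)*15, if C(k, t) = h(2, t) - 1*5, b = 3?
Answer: 750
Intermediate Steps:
C(k, t) = -10 (C(k, t) = -5 - 1*5 = -5 - 5 = -10)
-5*C(b, 2)*15 = -5*(-10)*15 = 50*15 = 750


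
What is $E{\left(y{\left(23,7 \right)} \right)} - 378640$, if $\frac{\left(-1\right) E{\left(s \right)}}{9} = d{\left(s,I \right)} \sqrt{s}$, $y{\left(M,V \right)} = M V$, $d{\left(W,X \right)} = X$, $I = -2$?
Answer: $-378640 + 18 \sqrt{161} \approx -3.7841 \cdot 10^{5}$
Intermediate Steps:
$E{\left(s \right)} = 18 \sqrt{s}$ ($E{\left(s \right)} = - 9 \left(- 2 \sqrt{s}\right) = 18 \sqrt{s}$)
$E{\left(y{\left(23,7 \right)} \right)} - 378640 = 18 \sqrt{23 \cdot 7} - 378640 = 18 \sqrt{161} - 378640 = -378640 + 18 \sqrt{161}$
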